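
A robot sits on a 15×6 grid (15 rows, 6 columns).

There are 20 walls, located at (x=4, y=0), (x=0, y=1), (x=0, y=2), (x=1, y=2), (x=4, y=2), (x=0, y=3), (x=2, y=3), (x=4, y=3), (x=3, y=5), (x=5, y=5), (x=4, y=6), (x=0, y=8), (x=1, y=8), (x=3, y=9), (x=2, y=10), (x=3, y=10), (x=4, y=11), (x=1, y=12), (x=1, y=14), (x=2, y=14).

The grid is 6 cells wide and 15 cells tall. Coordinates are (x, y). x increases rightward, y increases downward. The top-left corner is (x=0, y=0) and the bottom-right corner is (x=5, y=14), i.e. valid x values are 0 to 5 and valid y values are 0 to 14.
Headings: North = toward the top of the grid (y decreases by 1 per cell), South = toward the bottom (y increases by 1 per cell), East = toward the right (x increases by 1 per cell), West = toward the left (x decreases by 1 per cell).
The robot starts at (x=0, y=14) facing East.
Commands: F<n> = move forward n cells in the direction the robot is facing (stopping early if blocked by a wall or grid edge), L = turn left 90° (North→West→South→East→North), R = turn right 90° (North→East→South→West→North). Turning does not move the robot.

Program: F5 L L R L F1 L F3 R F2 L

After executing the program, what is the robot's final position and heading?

Start: (x=0, y=14), facing East
  F5: move forward 0/5 (blocked), now at (x=0, y=14)
  L: turn left, now facing North
  L: turn left, now facing West
  R: turn right, now facing North
  L: turn left, now facing West
  F1: move forward 0/1 (blocked), now at (x=0, y=14)
  L: turn left, now facing South
  F3: move forward 0/3 (blocked), now at (x=0, y=14)
  R: turn right, now facing West
  F2: move forward 0/2 (blocked), now at (x=0, y=14)
  L: turn left, now facing South
Final: (x=0, y=14), facing South

Answer: Final position: (x=0, y=14), facing South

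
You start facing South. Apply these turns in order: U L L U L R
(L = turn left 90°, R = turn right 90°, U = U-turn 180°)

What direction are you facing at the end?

Answer: Final heading: North

Derivation:
Start: South
  U (U-turn (180°)) -> North
  L (left (90° counter-clockwise)) -> West
  L (left (90° counter-clockwise)) -> South
  U (U-turn (180°)) -> North
  L (left (90° counter-clockwise)) -> West
  R (right (90° clockwise)) -> North
Final: North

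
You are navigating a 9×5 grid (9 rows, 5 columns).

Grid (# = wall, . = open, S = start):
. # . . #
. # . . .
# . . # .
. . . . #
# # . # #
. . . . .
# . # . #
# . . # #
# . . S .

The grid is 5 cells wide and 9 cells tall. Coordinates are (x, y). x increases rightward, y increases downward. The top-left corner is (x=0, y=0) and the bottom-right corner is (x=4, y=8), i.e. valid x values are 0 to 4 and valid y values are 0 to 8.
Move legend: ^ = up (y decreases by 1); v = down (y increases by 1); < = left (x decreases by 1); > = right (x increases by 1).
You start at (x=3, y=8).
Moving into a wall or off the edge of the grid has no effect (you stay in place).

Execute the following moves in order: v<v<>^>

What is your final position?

Answer: Final position: (x=2, y=7)

Derivation:
Start: (x=3, y=8)
  v (down): blocked, stay at (x=3, y=8)
  < (left): (x=3, y=8) -> (x=2, y=8)
  v (down): blocked, stay at (x=2, y=8)
  < (left): (x=2, y=8) -> (x=1, y=8)
  > (right): (x=1, y=8) -> (x=2, y=8)
  ^ (up): (x=2, y=8) -> (x=2, y=7)
  > (right): blocked, stay at (x=2, y=7)
Final: (x=2, y=7)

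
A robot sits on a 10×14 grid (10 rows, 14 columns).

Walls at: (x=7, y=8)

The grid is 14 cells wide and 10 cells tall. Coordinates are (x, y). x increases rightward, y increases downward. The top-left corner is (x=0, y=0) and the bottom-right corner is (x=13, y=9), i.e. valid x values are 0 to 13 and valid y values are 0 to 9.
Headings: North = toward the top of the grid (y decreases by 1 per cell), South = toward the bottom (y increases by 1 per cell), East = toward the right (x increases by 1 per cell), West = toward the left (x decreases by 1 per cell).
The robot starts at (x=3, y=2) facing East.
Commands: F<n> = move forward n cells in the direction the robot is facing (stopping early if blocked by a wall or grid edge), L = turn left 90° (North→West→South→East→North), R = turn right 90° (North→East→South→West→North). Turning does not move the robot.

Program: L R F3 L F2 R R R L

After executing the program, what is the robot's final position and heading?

Answer: Final position: (x=6, y=0), facing South

Derivation:
Start: (x=3, y=2), facing East
  L: turn left, now facing North
  R: turn right, now facing East
  F3: move forward 3, now at (x=6, y=2)
  L: turn left, now facing North
  F2: move forward 2, now at (x=6, y=0)
  R: turn right, now facing East
  R: turn right, now facing South
  R: turn right, now facing West
  L: turn left, now facing South
Final: (x=6, y=0), facing South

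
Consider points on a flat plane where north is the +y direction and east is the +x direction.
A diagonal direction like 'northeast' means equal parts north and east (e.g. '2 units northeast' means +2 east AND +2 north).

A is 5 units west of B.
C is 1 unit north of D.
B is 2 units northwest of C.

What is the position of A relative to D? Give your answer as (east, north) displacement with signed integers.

Answer: A is at (east=-7, north=3) relative to D.

Derivation:
Place D at the origin (east=0, north=0).
  C is 1 unit north of D: delta (east=+0, north=+1); C at (east=0, north=1).
  B is 2 units northwest of C: delta (east=-2, north=+2); B at (east=-2, north=3).
  A is 5 units west of B: delta (east=-5, north=+0); A at (east=-7, north=3).
Therefore A relative to D: (east=-7, north=3).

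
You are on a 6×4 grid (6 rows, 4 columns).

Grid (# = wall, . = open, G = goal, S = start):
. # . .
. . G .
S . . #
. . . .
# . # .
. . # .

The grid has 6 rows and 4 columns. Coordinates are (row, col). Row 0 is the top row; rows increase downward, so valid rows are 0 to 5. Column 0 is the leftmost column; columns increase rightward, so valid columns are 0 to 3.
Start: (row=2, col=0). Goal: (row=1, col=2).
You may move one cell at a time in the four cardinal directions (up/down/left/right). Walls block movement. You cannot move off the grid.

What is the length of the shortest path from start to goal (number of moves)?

Answer: Shortest path length: 3

Derivation:
BFS from (row=2, col=0) until reaching (row=1, col=2):
  Distance 0: (row=2, col=0)
  Distance 1: (row=1, col=0), (row=2, col=1), (row=3, col=0)
  Distance 2: (row=0, col=0), (row=1, col=1), (row=2, col=2), (row=3, col=1)
  Distance 3: (row=1, col=2), (row=3, col=2), (row=4, col=1)  <- goal reached here
One shortest path (3 moves): (row=2, col=0) -> (row=2, col=1) -> (row=2, col=2) -> (row=1, col=2)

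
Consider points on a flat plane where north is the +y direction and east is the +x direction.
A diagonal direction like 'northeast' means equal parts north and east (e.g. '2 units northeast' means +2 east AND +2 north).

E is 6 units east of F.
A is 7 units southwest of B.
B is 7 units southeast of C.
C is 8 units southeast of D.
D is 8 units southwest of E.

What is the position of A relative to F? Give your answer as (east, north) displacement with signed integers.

Place F at the origin (east=0, north=0).
  E is 6 units east of F: delta (east=+6, north=+0); E at (east=6, north=0).
  D is 8 units southwest of E: delta (east=-8, north=-8); D at (east=-2, north=-8).
  C is 8 units southeast of D: delta (east=+8, north=-8); C at (east=6, north=-16).
  B is 7 units southeast of C: delta (east=+7, north=-7); B at (east=13, north=-23).
  A is 7 units southwest of B: delta (east=-7, north=-7); A at (east=6, north=-30).
Therefore A relative to F: (east=6, north=-30).

Answer: A is at (east=6, north=-30) relative to F.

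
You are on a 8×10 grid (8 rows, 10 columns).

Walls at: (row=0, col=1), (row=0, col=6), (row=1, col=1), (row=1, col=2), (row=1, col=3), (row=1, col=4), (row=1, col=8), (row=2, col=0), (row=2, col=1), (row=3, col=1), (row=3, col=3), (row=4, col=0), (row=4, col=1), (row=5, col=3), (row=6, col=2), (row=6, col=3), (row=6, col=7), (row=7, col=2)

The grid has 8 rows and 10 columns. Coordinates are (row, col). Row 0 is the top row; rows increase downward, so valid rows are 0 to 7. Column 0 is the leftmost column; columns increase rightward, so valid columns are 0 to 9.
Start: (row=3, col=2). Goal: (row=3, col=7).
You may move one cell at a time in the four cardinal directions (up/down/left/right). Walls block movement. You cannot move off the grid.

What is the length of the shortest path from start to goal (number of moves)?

Answer: Shortest path length: 7

Derivation:
BFS from (row=3, col=2) until reaching (row=3, col=7):
  Distance 0: (row=3, col=2)
  Distance 1: (row=2, col=2), (row=4, col=2)
  Distance 2: (row=2, col=3), (row=4, col=3), (row=5, col=2)
  Distance 3: (row=2, col=4), (row=4, col=4), (row=5, col=1)
  Distance 4: (row=2, col=5), (row=3, col=4), (row=4, col=5), (row=5, col=0), (row=5, col=4), (row=6, col=1)
  Distance 5: (row=1, col=5), (row=2, col=6), (row=3, col=5), (row=4, col=6), (row=5, col=5), (row=6, col=0), (row=6, col=4), (row=7, col=1)
  Distance 6: (row=0, col=5), (row=1, col=6), (row=2, col=7), (row=3, col=6), (row=4, col=7), (row=5, col=6), (row=6, col=5), (row=7, col=0), (row=7, col=4)
  Distance 7: (row=0, col=4), (row=1, col=7), (row=2, col=8), (row=3, col=7), (row=4, col=8), (row=5, col=7), (row=6, col=6), (row=7, col=3), (row=7, col=5)  <- goal reached here
One shortest path (7 moves): (row=3, col=2) -> (row=2, col=2) -> (row=2, col=3) -> (row=2, col=4) -> (row=2, col=5) -> (row=2, col=6) -> (row=2, col=7) -> (row=3, col=7)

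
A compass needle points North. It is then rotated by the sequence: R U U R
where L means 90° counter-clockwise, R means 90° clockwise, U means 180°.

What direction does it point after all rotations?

Start: North
  R (right (90° clockwise)) -> East
  U (U-turn (180°)) -> West
  U (U-turn (180°)) -> East
  R (right (90° clockwise)) -> South
Final: South

Answer: Final heading: South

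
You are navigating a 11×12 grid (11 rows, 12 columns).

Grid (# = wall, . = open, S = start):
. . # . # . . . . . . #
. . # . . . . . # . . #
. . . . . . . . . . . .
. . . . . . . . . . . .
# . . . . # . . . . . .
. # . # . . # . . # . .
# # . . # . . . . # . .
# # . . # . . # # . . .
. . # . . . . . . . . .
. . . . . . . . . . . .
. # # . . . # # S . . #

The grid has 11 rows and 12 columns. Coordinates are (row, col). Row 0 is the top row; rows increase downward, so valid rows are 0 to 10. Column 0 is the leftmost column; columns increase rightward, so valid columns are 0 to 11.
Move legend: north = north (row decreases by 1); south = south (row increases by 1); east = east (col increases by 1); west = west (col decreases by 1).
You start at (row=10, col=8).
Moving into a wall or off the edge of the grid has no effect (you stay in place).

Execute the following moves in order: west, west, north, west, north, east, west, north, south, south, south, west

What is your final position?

Start: (row=10, col=8)
  west (west): blocked, stay at (row=10, col=8)
  west (west): blocked, stay at (row=10, col=8)
  north (north): (row=10, col=8) -> (row=9, col=8)
  west (west): (row=9, col=8) -> (row=9, col=7)
  north (north): (row=9, col=7) -> (row=8, col=7)
  east (east): (row=8, col=7) -> (row=8, col=8)
  west (west): (row=8, col=8) -> (row=8, col=7)
  north (north): blocked, stay at (row=8, col=7)
  south (south): (row=8, col=7) -> (row=9, col=7)
  south (south): blocked, stay at (row=9, col=7)
  south (south): blocked, stay at (row=9, col=7)
  west (west): (row=9, col=7) -> (row=9, col=6)
Final: (row=9, col=6)

Answer: Final position: (row=9, col=6)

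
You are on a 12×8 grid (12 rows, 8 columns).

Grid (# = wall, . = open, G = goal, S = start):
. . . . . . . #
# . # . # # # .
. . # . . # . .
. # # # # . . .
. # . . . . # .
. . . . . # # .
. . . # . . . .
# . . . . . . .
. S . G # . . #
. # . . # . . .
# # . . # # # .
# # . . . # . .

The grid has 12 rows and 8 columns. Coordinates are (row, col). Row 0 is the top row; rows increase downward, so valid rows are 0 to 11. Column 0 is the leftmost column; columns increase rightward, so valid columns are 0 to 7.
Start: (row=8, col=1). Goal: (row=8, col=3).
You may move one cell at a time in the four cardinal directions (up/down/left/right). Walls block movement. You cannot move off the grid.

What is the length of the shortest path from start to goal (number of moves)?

BFS from (row=8, col=1) until reaching (row=8, col=3):
  Distance 0: (row=8, col=1)
  Distance 1: (row=7, col=1), (row=8, col=0), (row=8, col=2)
  Distance 2: (row=6, col=1), (row=7, col=2), (row=8, col=3), (row=9, col=0), (row=9, col=2)  <- goal reached here
One shortest path (2 moves): (row=8, col=1) -> (row=8, col=2) -> (row=8, col=3)

Answer: Shortest path length: 2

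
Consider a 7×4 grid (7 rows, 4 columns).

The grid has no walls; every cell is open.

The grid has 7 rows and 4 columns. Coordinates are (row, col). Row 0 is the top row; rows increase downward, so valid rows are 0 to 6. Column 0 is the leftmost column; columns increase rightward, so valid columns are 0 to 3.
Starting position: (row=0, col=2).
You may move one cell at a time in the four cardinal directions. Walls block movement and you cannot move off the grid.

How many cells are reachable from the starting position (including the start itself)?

BFS flood-fill from (row=0, col=2):
  Distance 0: (row=0, col=2)
  Distance 1: (row=0, col=1), (row=0, col=3), (row=1, col=2)
  Distance 2: (row=0, col=0), (row=1, col=1), (row=1, col=3), (row=2, col=2)
  Distance 3: (row=1, col=0), (row=2, col=1), (row=2, col=3), (row=3, col=2)
  Distance 4: (row=2, col=0), (row=3, col=1), (row=3, col=3), (row=4, col=2)
  Distance 5: (row=3, col=0), (row=4, col=1), (row=4, col=3), (row=5, col=2)
  Distance 6: (row=4, col=0), (row=5, col=1), (row=5, col=3), (row=6, col=2)
  Distance 7: (row=5, col=0), (row=6, col=1), (row=6, col=3)
  Distance 8: (row=6, col=0)
Total reachable: 28 (grid has 28 open cells total)

Answer: Reachable cells: 28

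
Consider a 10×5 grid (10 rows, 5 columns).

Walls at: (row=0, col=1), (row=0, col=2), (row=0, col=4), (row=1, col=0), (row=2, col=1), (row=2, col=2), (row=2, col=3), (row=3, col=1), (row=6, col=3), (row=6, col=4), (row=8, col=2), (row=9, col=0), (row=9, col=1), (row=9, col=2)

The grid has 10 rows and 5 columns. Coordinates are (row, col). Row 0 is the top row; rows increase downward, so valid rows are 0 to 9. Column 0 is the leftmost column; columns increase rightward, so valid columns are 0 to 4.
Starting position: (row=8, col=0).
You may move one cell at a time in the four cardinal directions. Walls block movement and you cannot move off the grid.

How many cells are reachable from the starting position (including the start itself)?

BFS flood-fill from (row=8, col=0):
  Distance 0: (row=8, col=0)
  Distance 1: (row=7, col=0), (row=8, col=1)
  Distance 2: (row=6, col=0), (row=7, col=1)
  Distance 3: (row=5, col=0), (row=6, col=1), (row=7, col=2)
  Distance 4: (row=4, col=0), (row=5, col=1), (row=6, col=2), (row=7, col=3)
  Distance 5: (row=3, col=0), (row=4, col=1), (row=5, col=2), (row=7, col=4), (row=8, col=3)
  Distance 6: (row=2, col=0), (row=4, col=2), (row=5, col=3), (row=8, col=4), (row=9, col=3)
  Distance 7: (row=3, col=2), (row=4, col=3), (row=5, col=4), (row=9, col=4)
  Distance 8: (row=3, col=3), (row=4, col=4)
  Distance 9: (row=3, col=4)
  Distance 10: (row=2, col=4)
  Distance 11: (row=1, col=4)
  Distance 12: (row=1, col=3)
  Distance 13: (row=0, col=3), (row=1, col=2)
  Distance 14: (row=1, col=1)
Total reachable: 35 (grid has 36 open cells total)

Answer: Reachable cells: 35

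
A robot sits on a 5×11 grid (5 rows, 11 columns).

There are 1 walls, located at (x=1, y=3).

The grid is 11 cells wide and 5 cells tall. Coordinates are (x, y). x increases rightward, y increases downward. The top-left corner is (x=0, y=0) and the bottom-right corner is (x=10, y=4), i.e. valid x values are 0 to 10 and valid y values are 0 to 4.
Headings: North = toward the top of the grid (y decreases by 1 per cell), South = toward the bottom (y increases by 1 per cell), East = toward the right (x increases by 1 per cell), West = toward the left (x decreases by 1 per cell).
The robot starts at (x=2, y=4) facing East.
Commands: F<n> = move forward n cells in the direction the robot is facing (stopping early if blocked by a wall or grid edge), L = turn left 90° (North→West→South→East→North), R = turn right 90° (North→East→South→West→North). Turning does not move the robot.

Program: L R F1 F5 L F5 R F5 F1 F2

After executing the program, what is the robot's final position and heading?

Answer: Final position: (x=10, y=0), facing East

Derivation:
Start: (x=2, y=4), facing East
  L: turn left, now facing North
  R: turn right, now facing East
  F1: move forward 1, now at (x=3, y=4)
  F5: move forward 5, now at (x=8, y=4)
  L: turn left, now facing North
  F5: move forward 4/5 (blocked), now at (x=8, y=0)
  R: turn right, now facing East
  F5: move forward 2/5 (blocked), now at (x=10, y=0)
  F1: move forward 0/1 (blocked), now at (x=10, y=0)
  F2: move forward 0/2 (blocked), now at (x=10, y=0)
Final: (x=10, y=0), facing East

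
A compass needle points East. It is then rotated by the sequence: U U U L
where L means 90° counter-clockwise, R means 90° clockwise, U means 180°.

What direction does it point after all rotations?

Start: East
  U (U-turn (180°)) -> West
  U (U-turn (180°)) -> East
  U (U-turn (180°)) -> West
  L (left (90° counter-clockwise)) -> South
Final: South

Answer: Final heading: South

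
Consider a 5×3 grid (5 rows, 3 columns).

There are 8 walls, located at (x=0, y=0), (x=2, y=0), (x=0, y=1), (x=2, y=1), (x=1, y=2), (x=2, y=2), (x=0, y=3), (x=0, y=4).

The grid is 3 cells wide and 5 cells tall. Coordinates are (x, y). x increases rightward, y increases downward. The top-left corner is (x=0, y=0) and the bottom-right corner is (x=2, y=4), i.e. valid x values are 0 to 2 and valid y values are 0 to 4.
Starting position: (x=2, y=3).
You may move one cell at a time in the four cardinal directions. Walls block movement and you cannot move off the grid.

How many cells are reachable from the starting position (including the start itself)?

BFS flood-fill from (x=2, y=3):
  Distance 0: (x=2, y=3)
  Distance 1: (x=1, y=3), (x=2, y=4)
  Distance 2: (x=1, y=4)
Total reachable: 4 (grid has 7 open cells total)

Answer: Reachable cells: 4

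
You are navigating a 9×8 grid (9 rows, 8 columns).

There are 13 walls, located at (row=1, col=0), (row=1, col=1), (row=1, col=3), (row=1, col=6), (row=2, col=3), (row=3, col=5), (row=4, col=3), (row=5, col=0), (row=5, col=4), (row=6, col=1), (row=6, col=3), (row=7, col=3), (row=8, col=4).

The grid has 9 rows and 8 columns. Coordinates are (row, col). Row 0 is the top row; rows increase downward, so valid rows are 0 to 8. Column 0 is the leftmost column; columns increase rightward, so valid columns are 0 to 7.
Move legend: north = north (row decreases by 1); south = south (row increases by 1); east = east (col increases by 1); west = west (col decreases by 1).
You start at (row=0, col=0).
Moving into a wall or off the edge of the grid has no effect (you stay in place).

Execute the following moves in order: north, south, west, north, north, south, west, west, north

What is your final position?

Start: (row=0, col=0)
  north (north): blocked, stay at (row=0, col=0)
  south (south): blocked, stay at (row=0, col=0)
  west (west): blocked, stay at (row=0, col=0)
  north (north): blocked, stay at (row=0, col=0)
  north (north): blocked, stay at (row=0, col=0)
  south (south): blocked, stay at (row=0, col=0)
  west (west): blocked, stay at (row=0, col=0)
  west (west): blocked, stay at (row=0, col=0)
  north (north): blocked, stay at (row=0, col=0)
Final: (row=0, col=0)

Answer: Final position: (row=0, col=0)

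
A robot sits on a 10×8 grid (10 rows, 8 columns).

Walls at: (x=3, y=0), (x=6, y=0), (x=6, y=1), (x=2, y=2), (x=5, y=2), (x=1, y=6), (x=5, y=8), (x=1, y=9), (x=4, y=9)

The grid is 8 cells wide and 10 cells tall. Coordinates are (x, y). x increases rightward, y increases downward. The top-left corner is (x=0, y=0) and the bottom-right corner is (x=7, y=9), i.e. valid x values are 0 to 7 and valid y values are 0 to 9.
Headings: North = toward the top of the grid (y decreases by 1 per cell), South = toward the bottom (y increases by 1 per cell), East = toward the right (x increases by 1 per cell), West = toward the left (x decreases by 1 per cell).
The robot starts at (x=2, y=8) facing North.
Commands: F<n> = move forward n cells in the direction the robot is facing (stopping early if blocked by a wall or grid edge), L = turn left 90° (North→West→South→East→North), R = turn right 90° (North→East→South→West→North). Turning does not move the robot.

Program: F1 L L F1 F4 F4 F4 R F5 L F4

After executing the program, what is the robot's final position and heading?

Answer: Final position: (x=2, y=9), facing South

Derivation:
Start: (x=2, y=8), facing North
  F1: move forward 1, now at (x=2, y=7)
  L: turn left, now facing West
  L: turn left, now facing South
  F1: move forward 1, now at (x=2, y=8)
  F4: move forward 1/4 (blocked), now at (x=2, y=9)
  F4: move forward 0/4 (blocked), now at (x=2, y=9)
  F4: move forward 0/4 (blocked), now at (x=2, y=9)
  R: turn right, now facing West
  F5: move forward 0/5 (blocked), now at (x=2, y=9)
  L: turn left, now facing South
  F4: move forward 0/4 (blocked), now at (x=2, y=9)
Final: (x=2, y=9), facing South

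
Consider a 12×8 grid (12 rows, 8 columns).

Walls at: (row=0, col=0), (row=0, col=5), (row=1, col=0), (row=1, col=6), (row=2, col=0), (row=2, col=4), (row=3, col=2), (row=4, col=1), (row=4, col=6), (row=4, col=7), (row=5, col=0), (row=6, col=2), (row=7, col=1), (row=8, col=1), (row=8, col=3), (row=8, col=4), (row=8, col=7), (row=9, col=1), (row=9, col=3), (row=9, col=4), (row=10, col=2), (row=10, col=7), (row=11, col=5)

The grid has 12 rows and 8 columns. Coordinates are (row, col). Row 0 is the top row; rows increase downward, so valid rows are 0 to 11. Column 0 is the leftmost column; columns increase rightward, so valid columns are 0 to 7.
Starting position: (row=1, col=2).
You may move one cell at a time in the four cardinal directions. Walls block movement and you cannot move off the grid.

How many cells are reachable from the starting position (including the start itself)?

BFS flood-fill from (row=1, col=2):
  Distance 0: (row=1, col=2)
  Distance 1: (row=0, col=2), (row=1, col=1), (row=1, col=3), (row=2, col=2)
  Distance 2: (row=0, col=1), (row=0, col=3), (row=1, col=4), (row=2, col=1), (row=2, col=3)
  Distance 3: (row=0, col=4), (row=1, col=5), (row=3, col=1), (row=3, col=3)
  Distance 4: (row=2, col=5), (row=3, col=0), (row=3, col=4), (row=4, col=3)
  Distance 5: (row=2, col=6), (row=3, col=5), (row=4, col=0), (row=4, col=2), (row=4, col=4), (row=5, col=3)
  Distance 6: (row=2, col=7), (row=3, col=6), (row=4, col=5), (row=5, col=2), (row=5, col=4), (row=6, col=3)
  Distance 7: (row=1, col=7), (row=3, col=7), (row=5, col=1), (row=5, col=5), (row=6, col=4), (row=7, col=3)
  Distance 8: (row=0, col=7), (row=5, col=6), (row=6, col=1), (row=6, col=5), (row=7, col=2), (row=7, col=4)
  Distance 9: (row=0, col=6), (row=5, col=7), (row=6, col=0), (row=6, col=6), (row=7, col=5), (row=8, col=2)
  Distance 10: (row=6, col=7), (row=7, col=0), (row=7, col=6), (row=8, col=5), (row=9, col=2)
  Distance 11: (row=7, col=7), (row=8, col=0), (row=8, col=6), (row=9, col=5)
  Distance 12: (row=9, col=0), (row=9, col=6), (row=10, col=5)
  Distance 13: (row=9, col=7), (row=10, col=0), (row=10, col=4), (row=10, col=6)
  Distance 14: (row=10, col=1), (row=10, col=3), (row=11, col=0), (row=11, col=4), (row=11, col=6)
  Distance 15: (row=11, col=1), (row=11, col=3), (row=11, col=7)
  Distance 16: (row=11, col=2)
Total reachable: 73 (grid has 73 open cells total)

Answer: Reachable cells: 73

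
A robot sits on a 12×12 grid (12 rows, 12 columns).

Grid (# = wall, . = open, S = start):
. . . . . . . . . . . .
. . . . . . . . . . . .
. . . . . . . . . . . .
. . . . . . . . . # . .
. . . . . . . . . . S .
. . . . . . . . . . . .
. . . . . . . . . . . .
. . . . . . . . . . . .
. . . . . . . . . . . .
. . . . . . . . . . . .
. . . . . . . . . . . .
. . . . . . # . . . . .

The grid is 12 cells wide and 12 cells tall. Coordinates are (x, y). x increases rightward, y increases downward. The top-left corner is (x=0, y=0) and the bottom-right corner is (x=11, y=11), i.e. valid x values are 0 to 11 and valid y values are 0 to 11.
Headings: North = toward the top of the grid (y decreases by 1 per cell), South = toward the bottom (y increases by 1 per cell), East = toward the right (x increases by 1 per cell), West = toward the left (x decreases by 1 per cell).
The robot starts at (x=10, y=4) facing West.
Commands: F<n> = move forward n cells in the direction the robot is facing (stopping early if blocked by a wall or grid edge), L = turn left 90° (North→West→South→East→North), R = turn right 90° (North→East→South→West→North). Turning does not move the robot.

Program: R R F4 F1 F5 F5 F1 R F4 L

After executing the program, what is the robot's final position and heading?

Answer: Final position: (x=11, y=8), facing East

Derivation:
Start: (x=10, y=4), facing West
  R: turn right, now facing North
  R: turn right, now facing East
  F4: move forward 1/4 (blocked), now at (x=11, y=4)
  F1: move forward 0/1 (blocked), now at (x=11, y=4)
  F5: move forward 0/5 (blocked), now at (x=11, y=4)
  F5: move forward 0/5 (blocked), now at (x=11, y=4)
  F1: move forward 0/1 (blocked), now at (x=11, y=4)
  R: turn right, now facing South
  F4: move forward 4, now at (x=11, y=8)
  L: turn left, now facing East
Final: (x=11, y=8), facing East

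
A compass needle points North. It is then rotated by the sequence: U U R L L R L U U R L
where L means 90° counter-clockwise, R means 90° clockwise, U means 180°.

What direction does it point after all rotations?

Answer: Final heading: West

Derivation:
Start: North
  U (U-turn (180°)) -> South
  U (U-turn (180°)) -> North
  R (right (90° clockwise)) -> East
  L (left (90° counter-clockwise)) -> North
  L (left (90° counter-clockwise)) -> West
  R (right (90° clockwise)) -> North
  L (left (90° counter-clockwise)) -> West
  U (U-turn (180°)) -> East
  U (U-turn (180°)) -> West
  R (right (90° clockwise)) -> North
  L (left (90° counter-clockwise)) -> West
Final: West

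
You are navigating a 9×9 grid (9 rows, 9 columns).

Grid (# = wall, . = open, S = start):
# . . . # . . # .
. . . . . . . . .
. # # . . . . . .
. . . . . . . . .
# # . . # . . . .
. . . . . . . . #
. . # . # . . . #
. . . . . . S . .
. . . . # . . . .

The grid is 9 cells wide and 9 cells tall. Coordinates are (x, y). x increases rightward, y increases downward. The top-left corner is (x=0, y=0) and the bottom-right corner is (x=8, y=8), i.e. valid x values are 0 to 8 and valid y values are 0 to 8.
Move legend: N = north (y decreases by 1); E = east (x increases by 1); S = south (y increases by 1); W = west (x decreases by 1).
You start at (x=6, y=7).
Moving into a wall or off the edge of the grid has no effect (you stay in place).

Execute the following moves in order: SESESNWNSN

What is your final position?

Answer: Final position: (x=7, y=6)

Derivation:
Start: (x=6, y=7)
  S (south): (x=6, y=7) -> (x=6, y=8)
  E (east): (x=6, y=8) -> (x=7, y=8)
  S (south): blocked, stay at (x=7, y=8)
  E (east): (x=7, y=8) -> (x=8, y=8)
  S (south): blocked, stay at (x=8, y=8)
  N (north): (x=8, y=8) -> (x=8, y=7)
  W (west): (x=8, y=7) -> (x=7, y=7)
  N (north): (x=7, y=7) -> (x=7, y=6)
  S (south): (x=7, y=6) -> (x=7, y=7)
  N (north): (x=7, y=7) -> (x=7, y=6)
Final: (x=7, y=6)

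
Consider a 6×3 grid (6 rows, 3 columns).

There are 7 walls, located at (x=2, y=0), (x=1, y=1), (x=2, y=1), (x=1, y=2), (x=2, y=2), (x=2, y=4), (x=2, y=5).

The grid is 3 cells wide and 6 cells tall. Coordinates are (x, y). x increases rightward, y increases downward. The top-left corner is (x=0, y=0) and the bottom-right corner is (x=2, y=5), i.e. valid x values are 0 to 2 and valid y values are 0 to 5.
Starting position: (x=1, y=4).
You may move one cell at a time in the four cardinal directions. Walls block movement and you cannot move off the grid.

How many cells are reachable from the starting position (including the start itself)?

BFS flood-fill from (x=1, y=4):
  Distance 0: (x=1, y=4)
  Distance 1: (x=1, y=3), (x=0, y=4), (x=1, y=5)
  Distance 2: (x=0, y=3), (x=2, y=3), (x=0, y=5)
  Distance 3: (x=0, y=2)
  Distance 4: (x=0, y=1)
  Distance 5: (x=0, y=0)
  Distance 6: (x=1, y=0)
Total reachable: 11 (grid has 11 open cells total)

Answer: Reachable cells: 11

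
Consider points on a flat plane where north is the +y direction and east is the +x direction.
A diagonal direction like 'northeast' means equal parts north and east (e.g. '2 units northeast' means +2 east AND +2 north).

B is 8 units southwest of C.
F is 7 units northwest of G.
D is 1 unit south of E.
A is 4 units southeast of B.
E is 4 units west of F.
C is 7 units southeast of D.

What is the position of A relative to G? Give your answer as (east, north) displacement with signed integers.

Place G at the origin (east=0, north=0).
  F is 7 units northwest of G: delta (east=-7, north=+7); F at (east=-7, north=7).
  E is 4 units west of F: delta (east=-4, north=+0); E at (east=-11, north=7).
  D is 1 unit south of E: delta (east=+0, north=-1); D at (east=-11, north=6).
  C is 7 units southeast of D: delta (east=+7, north=-7); C at (east=-4, north=-1).
  B is 8 units southwest of C: delta (east=-8, north=-8); B at (east=-12, north=-9).
  A is 4 units southeast of B: delta (east=+4, north=-4); A at (east=-8, north=-13).
Therefore A relative to G: (east=-8, north=-13).

Answer: A is at (east=-8, north=-13) relative to G.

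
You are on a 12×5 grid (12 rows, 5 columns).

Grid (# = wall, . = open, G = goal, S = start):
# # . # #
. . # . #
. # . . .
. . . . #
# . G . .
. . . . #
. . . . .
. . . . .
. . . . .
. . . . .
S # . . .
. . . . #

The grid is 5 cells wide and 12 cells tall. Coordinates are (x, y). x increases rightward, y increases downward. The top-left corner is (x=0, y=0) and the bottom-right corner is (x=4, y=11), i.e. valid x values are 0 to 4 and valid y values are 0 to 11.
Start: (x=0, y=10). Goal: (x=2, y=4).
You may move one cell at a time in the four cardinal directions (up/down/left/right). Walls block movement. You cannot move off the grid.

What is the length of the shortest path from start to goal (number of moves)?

BFS from (x=0, y=10) until reaching (x=2, y=4):
  Distance 0: (x=0, y=10)
  Distance 1: (x=0, y=9), (x=0, y=11)
  Distance 2: (x=0, y=8), (x=1, y=9), (x=1, y=11)
  Distance 3: (x=0, y=7), (x=1, y=8), (x=2, y=9), (x=2, y=11)
  Distance 4: (x=0, y=6), (x=1, y=7), (x=2, y=8), (x=3, y=9), (x=2, y=10), (x=3, y=11)
  Distance 5: (x=0, y=5), (x=1, y=6), (x=2, y=7), (x=3, y=8), (x=4, y=9), (x=3, y=10)
  Distance 6: (x=1, y=5), (x=2, y=6), (x=3, y=7), (x=4, y=8), (x=4, y=10)
  Distance 7: (x=1, y=4), (x=2, y=5), (x=3, y=6), (x=4, y=7)
  Distance 8: (x=1, y=3), (x=2, y=4), (x=3, y=5), (x=4, y=6)  <- goal reached here
One shortest path (8 moves): (x=0, y=10) -> (x=0, y=9) -> (x=1, y=9) -> (x=2, y=9) -> (x=2, y=8) -> (x=2, y=7) -> (x=2, y=6) -> (x=2, y=5) -> (x=2, y=4)

Answer: Shortest path length: 8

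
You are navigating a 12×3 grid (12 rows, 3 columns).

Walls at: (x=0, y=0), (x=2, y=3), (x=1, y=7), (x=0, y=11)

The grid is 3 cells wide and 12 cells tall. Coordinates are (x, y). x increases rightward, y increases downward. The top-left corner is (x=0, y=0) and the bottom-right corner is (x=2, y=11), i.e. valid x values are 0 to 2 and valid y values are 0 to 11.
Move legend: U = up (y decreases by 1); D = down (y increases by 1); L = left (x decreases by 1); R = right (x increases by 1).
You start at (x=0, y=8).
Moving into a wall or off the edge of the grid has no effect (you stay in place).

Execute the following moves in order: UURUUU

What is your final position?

Answer: Final position: (x=1, y=3)

Derivation:
Start: (x=0, y=8)
  U (up): (x=0, y=8) -> (x=0, y=7)
  U (up): (x=0, y=7) -> (x=0, y=6)
  R (right): (x=0, y=6) -> (x=1, y=6)
  U (up): (x=1, y=6) -> (x=1, y=5)
  U (up): (x=1, y=5) -> (x=1, y=4)
  U (up): (x=1, y=4) -> (x=1, y=3)
Final: (x=1, y=3)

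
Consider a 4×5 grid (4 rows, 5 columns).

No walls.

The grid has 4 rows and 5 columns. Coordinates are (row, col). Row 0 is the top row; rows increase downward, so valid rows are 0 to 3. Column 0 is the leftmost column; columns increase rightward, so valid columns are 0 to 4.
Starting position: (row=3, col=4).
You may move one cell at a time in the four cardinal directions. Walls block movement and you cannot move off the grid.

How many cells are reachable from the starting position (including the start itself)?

BFS flood-fill from (row=3, col=4):
  Distance 0: (row=3, col=4)
  Distance 1: (row=2, col=4), (row=3, col=3)
  Distance 2: (row=1, col=4), (row=2, col=3), (row=3, col=2)
  Distance 3: (row=0, col=4), (row=1, col=3), (row=2, col=2), (row=3, col=1)
  Distance 4: (row=0, col=3), (row=1, col=2), (row=2, col=1), (row=3, col=0)
  Distance 5: (row=0, col=2), (row=1, col=1), (row=2, col=0)
  Distance 6: (row=0, col=1), (row=1, col=0)
  Distance 7: (row=0, col=0)
Total reachable: 20 (grid has 20 open cells total)

Answer: Reachable cells: 20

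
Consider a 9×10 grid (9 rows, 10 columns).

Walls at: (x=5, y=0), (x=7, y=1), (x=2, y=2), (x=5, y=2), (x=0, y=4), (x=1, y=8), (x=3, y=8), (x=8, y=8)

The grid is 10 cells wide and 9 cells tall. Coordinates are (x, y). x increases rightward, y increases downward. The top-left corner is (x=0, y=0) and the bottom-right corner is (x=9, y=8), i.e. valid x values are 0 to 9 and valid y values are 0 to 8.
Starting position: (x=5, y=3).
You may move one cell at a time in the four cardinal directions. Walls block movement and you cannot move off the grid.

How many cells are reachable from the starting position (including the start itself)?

Answer: Reachable cells: 82

Derivation:
BFS flood-fill from (x=5, y=3):
  Distance 0: (x=5, y=3)
  Distance 1: (x=4, y=3), (x=6, y=3), (x=5, y=4)
  Distance 2: (x=4, y=2), (x=6, y=2), (x=3, y=3), (x=7, y=3), (x=4, y=4), (x=6, y=4), (x=5, y=5)
  Distance 3: (x=4, y=1), (x=6, y=1), (x=3, y=2), (x=7, y=2), (x=2, y=3), (x=8, y=3), (x=3, y=4), (x=7, y=4), (x=4, y=5), (x=6, y=5), (x=5, y=6)
  Distance 4: (x=4, y=0), (x=6, y=0), (x=3, y=1), (x=5, y=1), (x=8, y=2), (x=1, y=3), (x=9, y=3), (x=2, y=4), (x=8, y=4), (x=3, y=5), (x=7, y=5), (x=4, y=6), (x=6, y=6), (x=5, y=7)
  Distance 5: (x=3, y=0), (x=7, y=0), (x=2, y=1), (x=8, y=1), (x=1, y=2), (x=9, y=2), (x=0, y=3), (x=1, y=4), (x=9, y=4), (x=2, y=5), (x=8, y=5), (x=3, y=6), (x=7, y=6), (x=4, y=7), (x=6, y=7), (x=5, y=8)
  Distance 6: (x=2, y=0), (x=8, y=0), (x=1, y=1), (x=9, y=1), (x=0, y=2), (x=1, y=5), (x=9, y=5), (x=2, y=6), (x=8, y=6), (x=3, y=7), (x=7, y=7), (x=4, y=8), (x=6, y=8)
  Distance 7: (x=1, y=0), (x=9, y=0), (x=0, y=1), (x=0, y=5), (x=1, y=6), (x=9, y=6), (x=2, y=7), (x=8, y=7), (x=7, y=8)
  Distance 8: (x=0, y=0), (x=0, y=6), (x=1, y=7), (x=9, y=7), (x=2, y=8)
  Distance 9: (x=0, y=7), (x=9, y=8)
  Distance 10: (x=0, y=8)
Total reachable: 82 (grid has 82 open cells total)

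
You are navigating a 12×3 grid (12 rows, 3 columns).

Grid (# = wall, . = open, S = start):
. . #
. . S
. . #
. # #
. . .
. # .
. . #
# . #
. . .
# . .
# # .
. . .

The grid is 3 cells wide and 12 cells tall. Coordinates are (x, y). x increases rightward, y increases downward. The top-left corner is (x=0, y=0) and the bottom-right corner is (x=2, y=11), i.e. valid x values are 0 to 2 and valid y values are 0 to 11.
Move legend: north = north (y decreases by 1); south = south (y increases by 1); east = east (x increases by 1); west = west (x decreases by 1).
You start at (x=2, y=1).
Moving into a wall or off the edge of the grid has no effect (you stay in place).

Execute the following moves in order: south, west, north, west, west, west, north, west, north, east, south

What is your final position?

Answer: Final position: (x=1, y=1)

Derivation:
Start: (x=2, y=1)
  south (south): blocked, stay at (x=2, y=1)
  west (west): (x=2, y=1) -> (x=1, y=1)
  north (north): (x=1, y=1) -> (x=1, y=0)
  west (west): (x=1, y=0) -> (x=0, y=0)
  west (west): blocked, stay at (x=0, y=0)
  west (west): blocked, stay at (x=0, y=0)
  north (north): blocked, stay at (x=0, y=0)
  west (west): blocked, stay at (x=0, y=0)
  north (north): blocked, stay at (x=0, y=0)
  east (east): (x=0, y=0) -> (x=1, y=0)
  south (south): (x=1, y=0) -> (x=1, y=1)
Final: (x=1, y=1)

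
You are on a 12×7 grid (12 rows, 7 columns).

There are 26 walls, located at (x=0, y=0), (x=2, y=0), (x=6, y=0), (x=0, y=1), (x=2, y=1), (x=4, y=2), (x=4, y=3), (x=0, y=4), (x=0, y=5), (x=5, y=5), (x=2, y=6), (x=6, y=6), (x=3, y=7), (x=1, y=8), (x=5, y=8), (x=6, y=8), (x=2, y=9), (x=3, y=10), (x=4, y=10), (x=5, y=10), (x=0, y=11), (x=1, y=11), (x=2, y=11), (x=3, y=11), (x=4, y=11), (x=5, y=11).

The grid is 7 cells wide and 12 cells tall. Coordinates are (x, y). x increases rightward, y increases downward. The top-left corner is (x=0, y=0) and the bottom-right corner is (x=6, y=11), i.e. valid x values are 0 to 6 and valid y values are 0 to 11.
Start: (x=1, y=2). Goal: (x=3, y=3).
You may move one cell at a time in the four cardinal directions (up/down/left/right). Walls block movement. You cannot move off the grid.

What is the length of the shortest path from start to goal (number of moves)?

Answer: Shortest path length: 3

Derivation:
BFS from (x=1, y=2) until reaching (x=3, y=3):
  Distance 0: (x=1, y=2)
  Distance 1: (x=1, y=1), (x=0, y=2), (x=2, y=2), (x=1, y=3)
  Distance 2: (x=1, y=0), (x=3, y=2), (x=0, y=3), (x=2, y=3), (x=1, y=4)
  Distance 3: (x=3, y=1), (x=3, y=3), (x=2, y=4), (x=1, y=5)  <- goal reached here
One shortest path (3 moves): (x=1, y=2) -> (x=2, y=2) -> (x=3, y=2) -> (x=3, y=3)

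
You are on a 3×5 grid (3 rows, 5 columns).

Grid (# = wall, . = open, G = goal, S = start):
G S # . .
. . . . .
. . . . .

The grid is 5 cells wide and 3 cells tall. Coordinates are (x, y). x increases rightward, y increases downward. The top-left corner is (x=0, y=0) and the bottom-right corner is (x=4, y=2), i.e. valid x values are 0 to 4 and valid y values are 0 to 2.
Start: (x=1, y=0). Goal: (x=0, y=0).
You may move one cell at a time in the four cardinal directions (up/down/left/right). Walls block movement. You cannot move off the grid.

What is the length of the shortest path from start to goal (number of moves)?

Answer: Shortest path length: 1

Derivation:
BFS from (x=1, y=0) until reaching (x=0, y=0):
  Distance 0: (x=1, y=0)
  Distance 1: (x=0, y=0), (x=1, y=1)  <- goal reached here
One shortest path (1 moves): (x=1, y=0) -> (x=0, y=0)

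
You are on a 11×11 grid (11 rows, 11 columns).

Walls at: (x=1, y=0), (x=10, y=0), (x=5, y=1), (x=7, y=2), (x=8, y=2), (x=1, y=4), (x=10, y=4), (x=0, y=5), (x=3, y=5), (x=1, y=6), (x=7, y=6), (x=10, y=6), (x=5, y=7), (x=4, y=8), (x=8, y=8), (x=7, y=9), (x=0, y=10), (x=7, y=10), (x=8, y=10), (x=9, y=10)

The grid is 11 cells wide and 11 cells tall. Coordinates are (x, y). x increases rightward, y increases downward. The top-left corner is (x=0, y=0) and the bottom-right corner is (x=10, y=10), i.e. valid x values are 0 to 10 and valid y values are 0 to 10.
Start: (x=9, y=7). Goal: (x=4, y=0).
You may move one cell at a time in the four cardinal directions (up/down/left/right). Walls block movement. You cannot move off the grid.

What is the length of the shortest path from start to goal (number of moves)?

BFS from (x=9, y=7) until reaching (x=4, y=0):
  Distance 0: (x=9, y=7)
  Distance 1: (x=9, y=6), (x=8, y=7), (x=10, y=7), (x=9, y=8)
  Distance 2: (x=9, y=5), (x=8, y=6), (x=7, y=7), (x=10, y=8), (x=9, y=9)
  Distance 3: (x=9, y=4), (x=8, y=5), (x=10, y=5), (x=6, y=7), (x=7, y=8), (x=8, y=9), (x=10, y=9)
  Distance 4: (x=9, y=3), (x=8, y=4), (x=7, y=5), (x=6, y=6), (x=6, y=8), (x=10, y=10)
  Distance 5: (x=9, y=2), (x=8, y=3), (x=10, y=3), (x=7, y=4), (x=6, y=5), (x=5, y=6), (x=5, y=8), (x=6, y=9)
  Distance 6: (x=9, y=1), (x=10, y=2), (x=7, y=3), (x=6, y=4), (x=5, y=5), (x=4, y=6), (x=5, y=9), (x=6, y=10)
  Distance 7: (x=9, y=0), (x=8, y=1), (x=10, y=1), (x=6, y=3), (x=5, y=4), (x=4, y=5), (x=3, y=6), (x=4, y=7), (x=4, y=9), (x=5, y=10)
  Distance 8: (x=8, y=0), (x=7, y=1), (x=6, y=2), (x=5, y=3), (x=4, y=4), (x=2, y=6), (x=3, y=7), (x=3, y=9), (x=4, y=10)
  Distance 9: (x=7, y=0), (x=6, y=1), (x=5, y=2), (x=4, y=3), (x=3, y=4), (x=2, y=5), (x=2, y=7), (x=3, y=8), (x=2, y=9), (x=3, y=10)
  Distance 10: (x=6, y=0), (x=4, y=2), (x=3, y=3), (x=2, y=4), (x=1, y=5), (x=1, y=7), (x=2, y=8), (x=1, y=9), (x=2, y=10)
  Distance 11: (x=5, y=0), (x=4, y=1), (x=3, y=2), (x=2, y=3), (x=0, y=7), (x=1, y=8), (x=0, y=9), (x=1, y=10)
  Distance 12: (x=4, y=0), (x=3, y=1), (x=2, y=2), (x=1, y=3), (x=0, y=6), (x=0, y=8)  <- goal reached here
One shortest path (12 moves): (x=9, y=7) -> (x=8, y=7) -> (x=7, y=7) -> (x=6, y=7) -> (x=6, y=6) -> (x=5, y=6) -> (x=4, y=6) -> (x=4, y=5) -> (x=4, y=4) -> (x=4, y=3) -> (x=4, y=2) -> (x=4, y=1) -> (x=4, y=0)

Answer: Shortest path length: 12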